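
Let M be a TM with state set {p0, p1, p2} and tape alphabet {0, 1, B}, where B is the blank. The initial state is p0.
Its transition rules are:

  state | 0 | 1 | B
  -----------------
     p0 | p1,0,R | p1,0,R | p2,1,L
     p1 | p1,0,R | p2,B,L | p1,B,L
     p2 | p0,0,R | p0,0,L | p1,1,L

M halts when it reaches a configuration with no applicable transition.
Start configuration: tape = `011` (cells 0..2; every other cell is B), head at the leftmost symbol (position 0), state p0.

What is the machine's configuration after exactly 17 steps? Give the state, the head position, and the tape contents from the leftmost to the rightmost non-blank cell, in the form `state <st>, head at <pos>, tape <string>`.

state p1, head at 3, tape 000

p0 | [0]11B   read 0 → write 0, move R, go to p1
p1 | 0[1]1B   read 1 → write B, move L, go to p2
p2 | [0]B1B   read 0 → write 0, move R, go to p0
p0 | 0[B]1B   read B → write 1, move L, go to p2
p2 | [0]11B   read 0 → write 0, move R, go to p0
p0 | 0[1]1B   read 1 → write 0, move R, go to p1
p1 | 00[1]B   read 1 → write B, move L, go to p2
p2 | 0[0]BB   read 0 → write 0, move R, go to p0
p0 | 00[B]B   read B → write 1, move L, go to p2
p2 | 0[0]1B   read 0 → write 0, move R, go to p0
p0 | 00[1]B   read 1 → write 0, move R, go to p1
p1 | 000[B]   read B → write B, move L, go to p1
p1 | 00[0]B   read 0 → write 0, move R, go to p1
p1 | 000[B]   read B → write B, move L, go to p1
p1 | 00[0]B   read 0 → write 0, move R, go to p1
p1 | 000[B]   read B → write B, move L, go to p1
p1 | 00[0]B   read 0 → write 0, move R, go to p1
p1 | 000[B]
After 17 steps: state p1, head at 3, tape 000.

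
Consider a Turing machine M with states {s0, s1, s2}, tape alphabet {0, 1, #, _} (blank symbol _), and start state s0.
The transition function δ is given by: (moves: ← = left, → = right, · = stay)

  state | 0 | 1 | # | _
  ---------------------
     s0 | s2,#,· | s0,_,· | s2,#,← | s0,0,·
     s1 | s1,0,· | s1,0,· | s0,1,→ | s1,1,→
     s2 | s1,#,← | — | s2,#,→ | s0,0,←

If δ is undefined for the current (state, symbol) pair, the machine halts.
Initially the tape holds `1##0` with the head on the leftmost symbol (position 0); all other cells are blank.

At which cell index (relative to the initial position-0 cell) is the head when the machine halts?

2

state=s0 head=0 tape=[1]##0   (s0,1)→(s0,_,·)
state=s0 head=0 tape=[_]##0   (s0,_)→(s0,0,·)
state=s0 head=0 tape=[0]##0   (s0,0)→(s2,#,·)
state=s2 head=0 tape=[#]##0   (s2,#)→(s2,#,→)
state=s2 head=1 tape=#[#]#0   (s2,#)→(s2,#,→)
state=s2 head=2 tape=##[#]0   (s2,#)→(s2,#,→)
state=s2 head=3 tape=###[0]   (s2,0)→(s1,#,←)
state=s1 head=2 tape=##[#]#   (s1,#)→(s0,1,→)
state=s0 head=3 tape=##1[#]   (s0,#)→(s2,#,←)
state=s2 head=2 tape=##[1]#
At halt the head is at cell 2.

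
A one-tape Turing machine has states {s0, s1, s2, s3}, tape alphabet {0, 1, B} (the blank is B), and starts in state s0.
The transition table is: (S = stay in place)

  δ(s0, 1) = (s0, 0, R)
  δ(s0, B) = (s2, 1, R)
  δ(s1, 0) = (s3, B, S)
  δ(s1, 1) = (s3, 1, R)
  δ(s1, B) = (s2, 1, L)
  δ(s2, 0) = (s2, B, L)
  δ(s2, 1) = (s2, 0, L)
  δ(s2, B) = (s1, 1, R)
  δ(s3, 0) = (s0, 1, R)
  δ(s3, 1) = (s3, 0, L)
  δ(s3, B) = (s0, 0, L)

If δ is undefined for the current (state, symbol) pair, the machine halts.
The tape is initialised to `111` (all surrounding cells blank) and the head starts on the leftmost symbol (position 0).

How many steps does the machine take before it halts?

state=s0 head=0 tape=BB[1]11BBB   (s0,1)→(s0,0,R)
state=s0 head=1 tape=BB0[1]1BBB   (s0,1)→(s0,0,R)
state=s0 head=2 tape=BB00[1]BBB   (s0,1)→(s0,0,R)
state=s0 head=3 tape=BB000[B]BB   (s0,B)→(s2,1,R)
state=s2 head=4 tape=BB0001[B]B   (s2,B)→(s1,1,R)
state=s1 head=5 tape=BB00011[B]   (s1,B)→(s2,1,L)
state=s2 head=4 tape=BB0001[1]1   (s2,1)→(s2,0,L)
state=s2 head=3 tape=BB000[1]01   (s2,1)→(s2,0,L)
state=s2 head=2 tape=BB00[0]001   (s2,0)→(s2,B,L)
state=s2 head=1 tape=BB0[0]B001   (s2,0)→(s2,B,L)
state=s2 head=0 tape=BB[0]BB001   (s2,0)→(s2,B,L)
state=s2 head=-1 tape=B[B]BBB001   (s2,B)→(s1,1,R)
state=s1 head=0 tape=B1[B]BB001   (s1,B)→(s2,1,L)
state=s2 head=-1 tape=B[1]1BB001   (s2,1)→(s2,0,L)
state=s2 head=-2 tape=[B]01BB001   (s2,B)→(s1,1,R)
state=s1 head=-1 tape=1[0]1BB001   (s1,0)→(s3,B,S)
state=s3 head=-1 tape=1[B]1BB001   (s3,B)→(s0,0,L)
state=s0 head=-2 tape=[1]01BB001   (s0,1)→(s0,0,R)
state=s0 head=-1 tape=0[0]1BB001
M halts after 18 transitions.

18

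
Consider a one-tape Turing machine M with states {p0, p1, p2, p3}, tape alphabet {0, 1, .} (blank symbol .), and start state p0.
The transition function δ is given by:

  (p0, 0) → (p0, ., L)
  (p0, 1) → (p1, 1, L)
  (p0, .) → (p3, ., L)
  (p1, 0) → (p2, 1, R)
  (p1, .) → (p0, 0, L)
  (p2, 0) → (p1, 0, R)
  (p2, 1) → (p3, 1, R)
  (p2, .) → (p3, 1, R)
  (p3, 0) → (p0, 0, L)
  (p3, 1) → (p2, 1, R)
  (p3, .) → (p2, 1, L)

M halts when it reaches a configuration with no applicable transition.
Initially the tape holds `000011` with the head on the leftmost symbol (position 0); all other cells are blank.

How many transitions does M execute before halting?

p0 | ...[0]00011   read 0 → write ., move L, go to p0
p0 | ..[.].00011   read . → write ., move L, go to p3
p3 | .[.]..00011   read . → write 1, move L, go to p2
p2 | [.]1..00011   read . → write 1, move R, go to p3
p3 | 1[1]..00011   read 1 → write 1, move R, go to p2
p2 | 11[.].00011   read . → write 1, move R, go to p3
p3 | 111[.]00011   read . → write 1, move L, go to p2
p2 | 11[1]100011   read 1 → write 1, move R, go to p3
p3 | 111[1]00011   read 1 → write 1, move R, go to p2
p2 | 1111[0]0011   read 0 → write 0, move R, go to p1
p1 | 11110[0]011   read 0 → write 1, move R, go to p2
p2 | 111101[0]11   read 0 → write 0, move R, go to p1
p1 | 1111010[1]1
M halts after 12 transitions.

12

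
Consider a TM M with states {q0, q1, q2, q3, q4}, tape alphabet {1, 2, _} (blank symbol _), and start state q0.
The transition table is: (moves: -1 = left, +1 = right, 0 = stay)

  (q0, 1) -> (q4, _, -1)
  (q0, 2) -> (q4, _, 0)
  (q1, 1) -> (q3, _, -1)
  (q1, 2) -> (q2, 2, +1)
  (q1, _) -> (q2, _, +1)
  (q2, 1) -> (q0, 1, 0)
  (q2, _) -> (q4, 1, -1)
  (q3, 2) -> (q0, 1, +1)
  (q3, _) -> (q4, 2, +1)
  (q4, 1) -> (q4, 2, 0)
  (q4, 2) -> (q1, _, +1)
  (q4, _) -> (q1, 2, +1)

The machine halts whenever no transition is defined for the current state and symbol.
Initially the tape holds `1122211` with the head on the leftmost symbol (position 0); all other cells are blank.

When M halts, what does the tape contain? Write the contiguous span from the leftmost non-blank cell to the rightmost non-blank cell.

22_22211

state=q0 head=0 tape=_[1]122211   (q0,1)→(q4,_,-1)
state=q4 head=-1 tape=[_]_122211   (q4,_)→(q1,2,+1)
state=q1 head=0 tape=2[_]122211   (q1,_)→(q2,_,+1)
state=q2 head=1 tape=2_[1]22211   (q2,1)→(q0,1,0)
state=q0 head=1 tape=2_[1]22211   (q0,1)→(q4,_,-1)
state=q4 head=0 tape=2[_]_22211   (q4,_)→(q1,2,+1)
state=q1 head=1 tape=22[_]22211   (q1,_)→(q2,_,+1)
state=q2 head=2 tape=22_[2]2211
The non-blank tape span at halt is 22_22211.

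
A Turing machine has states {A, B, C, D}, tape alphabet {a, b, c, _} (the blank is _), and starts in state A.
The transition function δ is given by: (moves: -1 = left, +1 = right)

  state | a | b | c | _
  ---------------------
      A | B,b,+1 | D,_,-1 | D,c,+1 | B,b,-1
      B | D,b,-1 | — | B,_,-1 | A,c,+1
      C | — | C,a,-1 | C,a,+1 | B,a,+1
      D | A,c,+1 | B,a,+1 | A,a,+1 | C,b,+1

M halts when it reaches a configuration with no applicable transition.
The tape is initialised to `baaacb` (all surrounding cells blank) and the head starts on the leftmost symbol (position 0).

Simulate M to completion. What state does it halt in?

B

state=A head=0 tape=_[b]aaacb   (A,b)→(D,_,-1)
state=D head=-1 tape=[_]_aaacb   (D,_)→(C,b,+1)
state=C head=0 tape=b[_]aaacb   (C,_)→(B,a,+1)
state=B head=1 tape=ba[a]aacb   (B,a)→(D,b,-1)
state=D head=0 tape=b[a]baacb   (D,a)→(A,c,+1)
state=A head=1 tape=bc[b]aacb   (A,b)→(D,_,-1)
state=D head=0 tape=b[c]_aacb   (D,c)→(A,a,+1)
state=A head=1 tape=ba[_]aacb   (A,_)→(B,b,-1)
state=B head=0 tape=b[a]baacb   (B,a)→(D,b,-1)
state=D head=-1 tape=[b]bbaacb   (D,b)→(B,a,+1)
state=B head=0 tape=a[b]baacb
No transition is defined for (B, b); M halts in state B.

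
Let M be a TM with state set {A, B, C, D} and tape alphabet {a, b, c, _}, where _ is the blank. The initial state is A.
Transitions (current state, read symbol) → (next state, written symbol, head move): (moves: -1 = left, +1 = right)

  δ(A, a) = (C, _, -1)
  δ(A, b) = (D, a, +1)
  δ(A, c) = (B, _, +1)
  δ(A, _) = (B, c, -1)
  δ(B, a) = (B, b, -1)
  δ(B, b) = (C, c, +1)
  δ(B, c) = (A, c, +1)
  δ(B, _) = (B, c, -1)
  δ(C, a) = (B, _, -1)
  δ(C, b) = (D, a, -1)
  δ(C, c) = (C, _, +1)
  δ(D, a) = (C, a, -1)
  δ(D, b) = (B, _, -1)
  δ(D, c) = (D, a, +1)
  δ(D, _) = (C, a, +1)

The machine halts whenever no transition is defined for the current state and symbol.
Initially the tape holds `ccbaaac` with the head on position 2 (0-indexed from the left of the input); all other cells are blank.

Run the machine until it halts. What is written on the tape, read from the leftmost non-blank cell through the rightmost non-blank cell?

A | cc[b]aaac_   read b → write a, move +1, go to D
D | cca[a]aac_   read a → write a, move -1, go to C
C | cc[a]aaac_   read a → write _, move -1, go to B
B | c[c]_aaac_   read c → write c, move +1, go to A
A | cc[_]aaac_   read _ → write c, move -1, go to B
B | c[c]caaac_   read c → write c, move +1, go to A
A | cc[c]aaac_   read c → write _, move +1, go to B
B | cc_[a]aac_   read a → write b, move -1, go to B
B | cc[_]baac_   read _ → write c, move -1, go to B
B | c[c]cbaac_   read c → write c, move +1, go to A
A | cc[c]baac_   read c → write _, move +1, go to B
B | cc_[b]aac_   read b → write c, move +1, go to C
C | cc_c[a]ac_   read a → write _, move -1, go to B
B | cc_[c]_ac_   read c → write c, move +1, go to A
A | cc_c[_]ac_   read _ → write c, move -1, go to B
B | cc_[c]cac_   read c → write c, move +1, go to A
A | cc_c[c]ac_   read c → write _, move +1, go to B
B | cc_c_[a]c_   read a → write b, move -1, go to B
B | cc_c[_]bc_   read _ → write c, move -1, go to B
B | cc_[c]cbc_   read c → write c, move +1, go to A
A | cc_c[c]bc_   read c → write _, move +1, go to B
B | cc_c_[b]c_   read b → write c, move +1, go to C
C | cc_c_c[c]_   read c → write _, move +1, go to C
C | cc_c_c_[_]
The non-blank tape span at halt is cc_c_c.

cc_c_c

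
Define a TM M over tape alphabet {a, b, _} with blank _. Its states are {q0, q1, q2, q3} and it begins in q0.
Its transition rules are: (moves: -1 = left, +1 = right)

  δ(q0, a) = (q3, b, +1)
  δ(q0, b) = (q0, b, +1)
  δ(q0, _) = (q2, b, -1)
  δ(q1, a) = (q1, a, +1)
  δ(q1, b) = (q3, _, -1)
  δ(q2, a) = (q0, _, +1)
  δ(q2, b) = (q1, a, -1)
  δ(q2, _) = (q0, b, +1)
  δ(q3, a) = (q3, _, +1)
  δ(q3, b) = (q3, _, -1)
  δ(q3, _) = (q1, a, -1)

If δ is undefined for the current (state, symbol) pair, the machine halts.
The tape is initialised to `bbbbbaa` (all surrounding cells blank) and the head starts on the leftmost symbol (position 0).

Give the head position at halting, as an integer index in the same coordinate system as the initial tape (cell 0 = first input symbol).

6

q0 | [b]bbbbaa_   read b → write b, move +1, go to q0
q0 | b[b]bbbaa_   read b → write b, move +1, go to q0
q0 | bb[b]bbaa_   read b → write b, move +1, go to q0
q0 | bbb[b]baa_   read b → write b, move +1, go to q0
q0 | bbbb[b]aa_   read b → write b, move +1, go to q0
q0 | bbbbb[a]a_   read a → write b, move +1, go to q3
q3 | bbbbbb[a]_   read a → write _, move +1, go to q3
q3 | bbbbbb_[_]   read _ → write a, move -1, go to q1
q1 | bbbbbb[_]a
At halt the head is at cell 6.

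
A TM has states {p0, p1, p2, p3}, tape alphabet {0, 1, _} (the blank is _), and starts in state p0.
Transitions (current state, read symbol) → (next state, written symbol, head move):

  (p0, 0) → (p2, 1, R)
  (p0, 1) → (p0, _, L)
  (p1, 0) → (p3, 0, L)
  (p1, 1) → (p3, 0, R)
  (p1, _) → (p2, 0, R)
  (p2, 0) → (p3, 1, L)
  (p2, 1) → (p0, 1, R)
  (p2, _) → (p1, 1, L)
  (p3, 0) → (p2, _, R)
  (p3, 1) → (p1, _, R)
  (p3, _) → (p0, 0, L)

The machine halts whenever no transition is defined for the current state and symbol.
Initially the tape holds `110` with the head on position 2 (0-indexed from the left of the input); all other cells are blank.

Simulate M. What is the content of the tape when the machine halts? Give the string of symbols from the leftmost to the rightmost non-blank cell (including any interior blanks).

state=p0 head=2 tape=11[0]____   (p0,0)→(p2,1,R)
state=p2 head=3 tape=111[_]___   (p2,_)→(p1,1,L)
state=p1 head=2 tape=11[1]1___   (p1,1)→(p3,0,R)
state=p3 head=3 tape=110[1]___   (p3,1)→(p1,_,R)
state=p1 head=4 tape=110_[_]__   (p1,_)→(p2,0,R)
state=p2 head=5 tape=110_0[_]_   (p2,_)→(p1,1,L)
state=p1 head=4 tape=110_[0]1_   (p1,0)→(p3,0,L)
state=p3 head=3 tape=110[_]01_   (p3,_)→(p0,0,L)
state=p0 head=2 tape=11[0]001_   (p0,0)→(p2,1,R)
state=p2 head=3 tape=111[0]01_   (p2,0)→(p3,1,L)
state=p3 head=2 tape=11[1]101_   (p3,1)→(p1,_,R)
state=p1 head=3 tape=11_[1]01_   (p1,1)→(p3,0,R)
state=p3 head=4 tape=11_0[0]1_   (p3,0)→(p2,_,R)
state=p2 head=5 tape=11_0_[1]_   (p2,1)→(p0,1,R)
state=p0 head=6 tape=11_0_1[_]
The non-blank tape span at halt is 11_0_1.

11_0_1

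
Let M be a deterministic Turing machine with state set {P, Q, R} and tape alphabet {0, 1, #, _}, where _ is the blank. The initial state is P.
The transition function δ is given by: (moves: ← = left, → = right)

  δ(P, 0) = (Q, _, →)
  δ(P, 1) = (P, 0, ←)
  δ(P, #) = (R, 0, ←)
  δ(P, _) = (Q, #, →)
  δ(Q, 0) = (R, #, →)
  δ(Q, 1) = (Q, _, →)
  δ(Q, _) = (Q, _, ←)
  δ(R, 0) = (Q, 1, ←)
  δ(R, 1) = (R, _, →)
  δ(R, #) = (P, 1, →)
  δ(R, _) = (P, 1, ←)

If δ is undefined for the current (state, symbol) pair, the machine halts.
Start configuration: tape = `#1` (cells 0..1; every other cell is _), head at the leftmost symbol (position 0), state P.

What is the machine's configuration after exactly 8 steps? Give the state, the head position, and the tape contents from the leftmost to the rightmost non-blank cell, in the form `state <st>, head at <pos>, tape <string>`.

P | __[#]1_   read # → write 0, move ←, go to R
R | _[_]01_   read _ → write 1, move ←, go to P
P | [_]101_   read _ → write #, move →, go to Q
Q | #[1]01_   read 1 → write _, move →, go to Q
Q | #_[0]1_   read 0 → write #, move →, go to R
R | #_#[1]_   read 1 → write _, move →, go to R
R | #_#_[_]   read _ → write 1, move ←, go to P
P | #_#[_]1   read _ → write #, move →, go to Q
Q | #_##[1]
After 8 steps: state Q, head at 2, tape #_##1.

state Q, head at 2, tape #_##1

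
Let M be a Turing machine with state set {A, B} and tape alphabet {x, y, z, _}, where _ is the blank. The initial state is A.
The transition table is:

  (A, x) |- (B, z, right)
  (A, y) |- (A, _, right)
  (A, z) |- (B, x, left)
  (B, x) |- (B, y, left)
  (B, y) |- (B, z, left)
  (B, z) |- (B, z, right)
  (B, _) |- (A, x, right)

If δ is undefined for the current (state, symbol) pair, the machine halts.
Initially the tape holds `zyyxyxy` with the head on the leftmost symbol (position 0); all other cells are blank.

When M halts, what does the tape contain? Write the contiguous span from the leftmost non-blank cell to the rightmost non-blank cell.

xzzzzzzzx

A | _[z]yyxyxy__   read z → write x, move left, go to B
B | [_]xyyxyxy__   read _ → write x, move right, go to A
A | x[x]yyxyxy__   read x → write z, move right, go to B
B | xz[y]yxyxy__   read y → write z, move left, go to B
B | x[z]zyxyxy__   read z → write z, move right, go to B
B | xz[z]yxyxy__   read z → write z, move right, go to B
B | xzz[y]xyxy__   read y → write z, move left, go to B
B | xz[z]zxyxy__   read z → write z, move right, go to B
B | xzz[z]xyxy__   read z → write z, move right, go to B
B | xzzz[x]yxy__   read x → write y, move left, go to B
B | xzz[z]yyxy__   read z → write z, move right, go to B
B | xzzz[y]yxy__   read y → write z, move left, go to B
B | xzz[z]zyxy__   read z → write z, move right, go to B
B | xzzz[z]yxy__   read z → write z, move right, go to B
B | xzzzz[y]xy__   read y → write z, move left, go to B
B | xzzz[z]zxy__   read z → write z, move right, go to B
B | xzzzz[z]xy__   read z → write z, move right, go to B
B | xzzzzz[x]y__   read x → write y, move left, go to B
B | xzzzz[z]yy__   read z → write z, move right, go to B
B | xzzzzz[y]y__   read y → write z, move left, go to B
B | xzzzz[z]zy__   read z → write z, move right, go to B
B | xzzzzz[z]y__   read z → write z, move right, go to B
B | xzzzzzz[y]__   read y → write z, move left, go to B
B | xzzzzz[z]z__   read z → write z, move right, go to B
B | xzzzzzz[z]__   read z → write z, move right, go to B
B | xzzzzzzz[_]_   read _ → write x, move right, go to A
A | xzzzzzzzx[_]
The non-blank tape span at halt is xzzzzzzzx.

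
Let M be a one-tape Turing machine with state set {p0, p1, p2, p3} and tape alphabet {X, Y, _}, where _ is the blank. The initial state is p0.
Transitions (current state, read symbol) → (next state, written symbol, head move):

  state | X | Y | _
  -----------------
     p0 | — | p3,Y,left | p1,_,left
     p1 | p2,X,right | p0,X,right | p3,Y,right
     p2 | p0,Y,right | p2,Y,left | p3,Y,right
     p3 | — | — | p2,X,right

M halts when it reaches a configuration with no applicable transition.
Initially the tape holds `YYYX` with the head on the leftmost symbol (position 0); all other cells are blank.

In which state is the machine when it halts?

state=p0 head=0 tape=_[Y]YYX   (p0,Y)→(p3,Y,left)
state=p3 head=-1 tape=[_]YYYX   (p3,_)→(p2,X,right)
state=p2 head=0 tape=X[Y]YYX   (p2,Y)→(p2,Y,left)
state=p2 head=-1 tape=[X]YYYX   (p2,X)→(p0,Y,right)
state=p0 head=0 tape=Y[Y]YYX   (p0,Y)→(p3,Y,left)
state=p3 head=-1 tape=[Y]YYYX
No transition is defined for (p3, Y); M halts in state p3.

p3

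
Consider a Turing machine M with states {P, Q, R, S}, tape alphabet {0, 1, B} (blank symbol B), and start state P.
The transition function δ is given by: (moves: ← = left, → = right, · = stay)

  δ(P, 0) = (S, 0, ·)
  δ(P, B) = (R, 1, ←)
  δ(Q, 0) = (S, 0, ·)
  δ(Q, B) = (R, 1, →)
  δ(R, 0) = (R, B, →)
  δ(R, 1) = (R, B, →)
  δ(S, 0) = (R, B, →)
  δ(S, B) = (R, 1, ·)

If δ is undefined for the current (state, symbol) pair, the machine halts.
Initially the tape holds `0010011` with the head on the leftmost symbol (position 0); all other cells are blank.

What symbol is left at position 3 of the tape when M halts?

P | [0]010011B   read 0 → write 0, move ·, go to S
S | [0]010011B   read 0 → write B, move →, go to R
R | B[0]10011B   read 0 → write B, move →, go to R
R | BB[1]0011B   read 1 → write B, move →, go to R
R | BBB[0]011B   read 0 → write B, move →, go to R
R | BBBB[0]11B   read 0 → write B, move →, go to R
R | BBBBB[1]1B   read 1 → write B, move →, go to R
R | BBBBBB[1]B   read 1 → write B, move →, go to R
R | BBBBBBB[B]
Cell 3 holds B when M halts.

B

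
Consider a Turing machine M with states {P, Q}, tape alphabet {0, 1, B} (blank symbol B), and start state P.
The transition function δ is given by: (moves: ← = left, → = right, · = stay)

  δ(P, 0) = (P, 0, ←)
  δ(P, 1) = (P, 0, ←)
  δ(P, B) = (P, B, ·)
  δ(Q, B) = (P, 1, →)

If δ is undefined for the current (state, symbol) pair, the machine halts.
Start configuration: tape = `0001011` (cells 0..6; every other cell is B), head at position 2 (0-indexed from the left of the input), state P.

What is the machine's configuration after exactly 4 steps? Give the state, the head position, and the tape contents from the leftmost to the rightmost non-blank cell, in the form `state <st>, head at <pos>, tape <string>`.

state=P head=2 tape=B00[0]1011   (P,0)→(P,0,←)
state=P head=1 tape=B0[0]01011   (P,0)→(P,0,←)
state=P head=0 tape=B[0]001011   (P,0)→(P,0,←)
state=P head=-1 tape=[B]0001011   (P,B)→(P,B,·)
state=P head=-1 tape=[B]0001011
After 4 steps: state P, head at -1, tape 0001011.

state P, head at -1, tape 0001011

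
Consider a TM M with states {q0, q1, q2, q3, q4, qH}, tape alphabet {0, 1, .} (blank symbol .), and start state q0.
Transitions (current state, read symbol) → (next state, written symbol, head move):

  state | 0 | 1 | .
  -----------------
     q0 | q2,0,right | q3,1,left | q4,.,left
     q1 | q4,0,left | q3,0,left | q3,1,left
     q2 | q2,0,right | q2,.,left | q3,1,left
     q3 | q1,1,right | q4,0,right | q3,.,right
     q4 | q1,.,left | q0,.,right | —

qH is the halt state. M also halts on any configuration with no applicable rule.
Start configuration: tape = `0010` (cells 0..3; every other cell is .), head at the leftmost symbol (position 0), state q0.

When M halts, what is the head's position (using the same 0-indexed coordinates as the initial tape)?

0

state=q0 head=0 tape=..[0]010   (q0,0)→(q2,0,right)
state=q2 head=1 tape=..0[0]10   (q2,0)→(q2,0,right)
state=q2 head=2 tape=..00[1]0   (q2,1)→(q2,.,left)
state=q2 head=1 tape=..0[0].0   (q2,0)→(q2,0,right)
state=q2 head=2 tape=..00[.]0   (q2,.)→(q3,1,left)
state=q3 head=1 tape=..0[0]10   (q3,0)→(q1,1,right)
state=q1 head=2 tape=..01[1]0   (q1,1)→(q3,0,left)
state=q3 head=1 tape=..0[1]00   (q3,1)→(q4,0,right)
state=q4 head=2 tape=..00[0]0   (q4,0)→(q1,.,left)
state=q1 head=1 tape=..0[0].0   (q1,0)→(q4,0,left)
state=q4 head=0 tape=..[0]0.0   (q4,0)→(q1,.,left)
state=q1 head=-1 tape=.[.].0.0   (q1,.)→(q3,1,left)
state=q3 head=-2 tape=[.]1.0.0   (q3,.)→(q3,.,right)
state=q3 head=-1 tape=.[1].0.0   (q3,1)→(q4,0,right)
state=q4 head=0 tape=.0[.]0.0
At halt the head is at cell 0.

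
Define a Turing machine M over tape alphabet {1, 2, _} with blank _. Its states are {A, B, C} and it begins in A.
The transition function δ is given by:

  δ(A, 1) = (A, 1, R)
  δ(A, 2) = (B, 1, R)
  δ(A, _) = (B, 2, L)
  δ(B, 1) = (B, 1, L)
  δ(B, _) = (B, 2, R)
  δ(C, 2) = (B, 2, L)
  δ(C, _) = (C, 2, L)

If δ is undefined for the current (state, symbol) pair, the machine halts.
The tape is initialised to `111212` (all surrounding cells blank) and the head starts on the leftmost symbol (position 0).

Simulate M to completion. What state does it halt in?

B

state=A head=0 tape=_[1]11212   (A,1)→(A,1,R)
state=A head=1 tape=_1[1]1212   (A,1)→(A,1,R)
state=A head=2 tape=_11[1]212   (A,1)→(A,1,R)
state=A head=3 tape=_111[2]12   (A,2)→(B,1,R)
state=B head=4 tape=_1111[1]2   (B,1)→(B,1,L)
state=B head=3 tape=_111[1]12   (B,1)→(B,1,L)
state=B head=2 tape=_11[1]112   (B,1)→(B,1,L)
state=B head=1 tape=_1[1]1112   (B,1)→(B,1,L)
state=B head=0 tape=_[1]11112   (B,1)→(B,1,L)
state=B head=-1 tape=[_]111112   (B,_)→(B,2,R)
state=B head=0 tape=2[1]11112   (B,1)→(B,1,L)
state=B head=-1 tape=[2]111112
No transition is defined for (B, 2); M halts in state B.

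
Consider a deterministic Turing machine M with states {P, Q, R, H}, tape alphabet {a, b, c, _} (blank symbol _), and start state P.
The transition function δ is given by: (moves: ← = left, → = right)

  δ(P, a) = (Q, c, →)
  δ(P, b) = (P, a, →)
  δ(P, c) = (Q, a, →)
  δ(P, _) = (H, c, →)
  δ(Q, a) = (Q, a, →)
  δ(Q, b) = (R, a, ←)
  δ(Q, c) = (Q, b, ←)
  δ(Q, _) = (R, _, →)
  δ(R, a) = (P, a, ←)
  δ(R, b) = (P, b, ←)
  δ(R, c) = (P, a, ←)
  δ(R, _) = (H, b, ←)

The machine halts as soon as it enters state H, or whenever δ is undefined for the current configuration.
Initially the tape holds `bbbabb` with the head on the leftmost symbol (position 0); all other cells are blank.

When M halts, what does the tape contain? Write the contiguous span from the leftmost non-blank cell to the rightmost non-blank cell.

P | [b]bbabb__   read b → write a, move →, go to P
P | a[b]babb__   read b → write a, move →, go to P
P | aa[b]abb__   read b → write a, move →, go to P
P | aaa[a]bb__   read a → write c, move →, go to Q
Q | aaac[b]b__   read b → write a, move ←, go to R
R | aaa[c]ab__   read c → write a, move ←, go to P
P | aa[a]aab__   read a → write c, move →, go to Q
Q | aac[a]ab__   read a → write a, move →, go to Q
Q | aaca[a]b__   read a → write a, move →, go to Q
Q | aacaa[b]__   read b → write a, move ←, go to R
R | aaca[a]a__   read a → write a, move ←, go to P
P | aac[a]aa__   read a → write c, move →, go to Q
Q | aacc[a]a__   read a → write a, move →, go to Q
Q | aacca[a]__   read a → write a, move →, go to Q
Q | aaccaa[_]_   read _ → write _, move →, go to R
R | aaccaa_[_]   read _ → write b, move ←, go to H
H | aaccaa[_]b
The non-blank tape span at halt is aaccaa_b.

aaccaa_b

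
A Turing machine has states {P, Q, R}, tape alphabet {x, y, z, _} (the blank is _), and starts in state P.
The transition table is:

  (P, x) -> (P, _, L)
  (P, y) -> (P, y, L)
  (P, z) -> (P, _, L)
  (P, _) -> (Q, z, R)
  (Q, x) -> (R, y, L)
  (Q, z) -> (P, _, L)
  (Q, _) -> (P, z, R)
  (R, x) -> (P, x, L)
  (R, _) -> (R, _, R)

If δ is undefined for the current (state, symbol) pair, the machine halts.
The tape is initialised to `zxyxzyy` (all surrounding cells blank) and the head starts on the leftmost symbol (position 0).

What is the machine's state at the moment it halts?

state=P head=0 tape=___[z]xyxzyy   (P,z)→(P,_,L)
state=P head=-1 tape=__[_]_xyxzyy   (P,_)→(Q,z,R)
state=Q head=0 tape=__z[_]xyxzyy   (Q,_)→(P,z,R)
state=P head=1 tape=__zz[x]yxzyy   (P,x)→(P,_,L)
state=P head=0 tape=__z[z]_yxzyy   (P,z)→(P,_,L)
state=P head=-1 tape=__[z]__yxzyy   (P,z)→(P,_,L)
state=P head=-2 tape=_[_]___yxzyy   (P,_)→(Q,z,R)
state=Q head=-1 tape=_z[_]__yxzyy   (Q,_)→(P,z,R)
state=P head=0 tape=_zz[_]_yxzyy   (P,_)→(Q,z,R)
state=Q head=1 tape=_zzz[_]yxzyy   (Q,_)→(P,z,R)
state=P head=2 tape=_zzzz[y]xzyy   (P,y)→(P,y,L)
state=P head=1 tape=_zzz[z]yxzyy   (P,z)→(P,_,L)
state=P head=0 tape=_zz[z]_yxzyy   (P,z)→(P,_,L)
state=P head=-1 tape=_z[z]__yxzyy   (P,z)→(P,_,L)
state=P head=-2 tape=_[z]___yxzyy   (P,z)→(P,_,L)
state=P head=-3 tape=[_]____yxzyy   (P,_)→(Q,z,R)
state=Q head=-2 tape=z[_]___yxzyy   (Q,_)→(P,z,R)
state=P head=-1 tape=zz[_]__yxzyy   (P,_)→(Q,z,R)
state=Q head=0 tape=zzz[_]_yxzyy   (Q,_)→(P,z,R)
state=P head=1 tape=zzzz[_]yxzyy   (P,_)→(Q,z,R)
state=Q head=2 tape=zzzzz[y]xzyy
No transition is defined for (Q, y); M halts in state Q.

Q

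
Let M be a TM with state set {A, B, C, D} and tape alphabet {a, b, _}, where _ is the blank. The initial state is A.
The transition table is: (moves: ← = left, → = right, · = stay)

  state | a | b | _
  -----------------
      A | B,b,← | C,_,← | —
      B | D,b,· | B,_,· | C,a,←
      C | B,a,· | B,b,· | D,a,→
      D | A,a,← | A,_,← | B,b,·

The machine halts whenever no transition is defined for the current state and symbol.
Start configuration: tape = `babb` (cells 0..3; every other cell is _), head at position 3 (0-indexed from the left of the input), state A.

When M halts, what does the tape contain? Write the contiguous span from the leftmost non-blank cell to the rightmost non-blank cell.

A | __bab[b]   read b → write _, move ←, go to C
C | __ba[b]_   read b → write b, move ·, go to B
B | __ba[b]_   read b → write _, move ·, go to B
B | __ba[_]_   read _ → write a, move ←, go to C
C | __b[a]a_   read a → write a, move ·, go to B
B | __b[a]a_   read a → write b, move ·, go to D
D | __b[b]a_   read b → write _, move ←, go to A
A | __[b]_a_   read b → write _, move ←, go to C
C | _[_]__a_   read _ → write a, move →, go to D
D | _a[_]_a_   read _ → write b, move ·, go to B
B | _a[b]_a_   read b → write _, move ·, go to B
B | _a[_]_a_   read _ → write a, move ←, go to C
C | _[a]a_a_   read a → write a, move ·, go to B
B | _[a]a_a_   read a → write b, move ·, go to D
D | _[b]a_a_   read b → write _, move ←, go to A
A | [_]_a_a_
The non-blank tape span at halt is a_a.

a_a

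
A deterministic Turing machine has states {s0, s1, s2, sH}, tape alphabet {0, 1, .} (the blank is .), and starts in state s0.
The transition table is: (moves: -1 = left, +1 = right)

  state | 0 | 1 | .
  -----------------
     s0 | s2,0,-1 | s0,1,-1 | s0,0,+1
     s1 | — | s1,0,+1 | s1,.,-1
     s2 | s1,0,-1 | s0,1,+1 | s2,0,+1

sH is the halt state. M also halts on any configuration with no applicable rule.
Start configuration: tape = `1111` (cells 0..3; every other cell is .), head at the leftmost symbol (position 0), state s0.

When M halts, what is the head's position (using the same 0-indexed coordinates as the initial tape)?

s0 | ..[1]111   read 1 → write 1, move -1, go to s0
s0 | .[.]1111   read . → write 0, move +1, go to s0
s0 | .0[1]111   read 1 → write 1, move -1, go to s0
s0 | .[0]1111   read 0 → write 0, move -1, go to s2
s2 | [.]01111   read . → write 0, move +1, go to s2
s2 | 0[0]1111   read 0 → write 0, move -1, go to s1
s1 | [0]01111
At halt the head is at cell -2.

-2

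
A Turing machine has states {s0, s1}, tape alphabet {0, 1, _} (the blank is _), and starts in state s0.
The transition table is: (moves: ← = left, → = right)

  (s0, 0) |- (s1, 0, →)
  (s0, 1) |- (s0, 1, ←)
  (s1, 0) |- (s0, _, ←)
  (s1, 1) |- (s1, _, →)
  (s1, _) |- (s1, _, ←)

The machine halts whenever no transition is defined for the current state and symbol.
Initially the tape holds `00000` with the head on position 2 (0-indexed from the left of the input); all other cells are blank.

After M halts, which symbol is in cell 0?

_

s0 | _00[0]00   read 0 → write 0, move →, go to s1
s1 | _000[0]0   read 0 → write _, move ←, go to s0
s0 | _00[0]_0   read 0 → write 0, move →, go to s1
s1 | _000[_]0   read _ → write _, move ←, go to s1
s1 | _00[0]_0   read 0 → write _, move ←, go to s0
s0 | _0[0]__0   read 0 → write 0, move →, go to s1
s1 | _00[_]_0   read _ → write _, move ←, go to s1
s1 | _0[0]__0   read 0 → write _, move ←, go to s0
s0 | _[0]___0   read 0 → write 0, move →, go to s1
s1 | _0[_]__0   read _ → write _, move ←, go to s1
s1 | _[0]___0   read 0 → write _, move ←, go to s0
s0 | [_]____0
Cell 0 holds _ when M halts.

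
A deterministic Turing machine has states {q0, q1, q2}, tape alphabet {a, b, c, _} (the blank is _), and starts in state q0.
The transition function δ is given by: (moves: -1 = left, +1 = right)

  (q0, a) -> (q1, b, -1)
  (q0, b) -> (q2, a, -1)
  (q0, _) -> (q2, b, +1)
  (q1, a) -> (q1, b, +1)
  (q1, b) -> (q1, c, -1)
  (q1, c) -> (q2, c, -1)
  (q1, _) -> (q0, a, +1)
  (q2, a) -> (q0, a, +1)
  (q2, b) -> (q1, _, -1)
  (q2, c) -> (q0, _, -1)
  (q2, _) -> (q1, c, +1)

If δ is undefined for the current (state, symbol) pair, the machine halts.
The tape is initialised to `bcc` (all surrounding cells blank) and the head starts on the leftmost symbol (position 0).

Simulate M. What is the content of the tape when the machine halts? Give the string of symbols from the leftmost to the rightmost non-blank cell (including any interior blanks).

cbac_cc

state=q0 head=0 tape=____[b]cc   (q0,b)→(q2,a,-1)
state=q2 head=-1 tape=___[_]acc   (q2,_)→(q1,c,+1)
state=q1 head=0 tape=___c[a]cc   (q1,a)→(q1,b,+1)
state=q1 head=1 tape=___cb[c]c   (q1,c)→(q2,c,-1)
state=q2 head=0 tape=___c[b]cc   (q2,b)→(q1,_,-1)
state=q1 head=-1 tape=___[c]_cc   (q1,c)→(q2,c,-1)
state=q2 head=-2 tape=__[_]c_cc   (q2,_)→(q1,c,+1)
state=q1 head=-1 tape=__c[c]_cc   (q1,c)→(q2,c,-1)
state=q2 head=-2 tape=__[c]c_cc   (q2,c)→(q0,_,-1)
state=q0 head=-3 tape=_[_]_c_cc   (q0,_)→(q2,b,+1)
state=q2 head=-2 tape=_b[_]c_cc   (q2,_)→(q1,c,+1)
state=q1 head=-1 tape=_bc[c]_cc   (q1,c)→(q2,c,-1)
state=q2 head=-2 tape=_b[c]c_cc   (q2,c)→(q0,_,-1)
state=q0 head=-3 tape=_[b]_c_cc   (q0,b)→(q2,a,-1)
state=q2 head=-4 tape=[_]a_c_cc   (q2,_)→(q1,c,+1)
state=q1 head=-3 tape=c[a]_c_cc   (q1,a)→(q1,b,+1)
state=q1 head=-2 tape=cb[_]c_cc   (q1,_)→(q0,a,+1)
state=q0 head=-1 tape=cba[c]_cc
The non-blank tape span at halt is cbac_cc.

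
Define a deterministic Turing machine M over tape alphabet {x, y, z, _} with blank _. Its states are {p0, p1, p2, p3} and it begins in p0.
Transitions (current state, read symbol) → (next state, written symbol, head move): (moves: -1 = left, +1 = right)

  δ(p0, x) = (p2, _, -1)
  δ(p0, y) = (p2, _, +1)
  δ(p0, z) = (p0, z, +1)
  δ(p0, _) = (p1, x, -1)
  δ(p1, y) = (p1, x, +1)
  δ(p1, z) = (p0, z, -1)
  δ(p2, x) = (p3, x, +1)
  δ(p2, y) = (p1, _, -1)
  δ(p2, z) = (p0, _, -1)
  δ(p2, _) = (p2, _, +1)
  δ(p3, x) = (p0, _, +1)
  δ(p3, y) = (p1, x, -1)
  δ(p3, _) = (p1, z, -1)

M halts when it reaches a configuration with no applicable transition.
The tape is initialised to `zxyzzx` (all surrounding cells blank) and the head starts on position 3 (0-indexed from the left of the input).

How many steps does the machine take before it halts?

10

p0 | zxy[z]zx   read z → write z, move +1, go to p0
p0 | zxyz[z]x   read z → write z, move +1, go to p0
p0 | zxyzz[x]   read x → write _, move -1, go to p2
p2 | zxyz[z]_   read z → write _, move -1, go to p0
p0 | zxy[z]__   read z → write z, move +1, go to p0
p0 | zxyz[_]_   read _ → write x, move -1, go to p1
p1 | zxy[z]x_   read z → write z, move -1, go to p0
p0 | zx[y]zx_   read y → write _, move +1, go to p2
p2 | zx_[z]x_   read z → write _, move -1, go to p0
p0 | zx[_]_x_   read _ → write x, move -1, go to p1
p1 | z[x]x_x_
M halts after 10 transitions.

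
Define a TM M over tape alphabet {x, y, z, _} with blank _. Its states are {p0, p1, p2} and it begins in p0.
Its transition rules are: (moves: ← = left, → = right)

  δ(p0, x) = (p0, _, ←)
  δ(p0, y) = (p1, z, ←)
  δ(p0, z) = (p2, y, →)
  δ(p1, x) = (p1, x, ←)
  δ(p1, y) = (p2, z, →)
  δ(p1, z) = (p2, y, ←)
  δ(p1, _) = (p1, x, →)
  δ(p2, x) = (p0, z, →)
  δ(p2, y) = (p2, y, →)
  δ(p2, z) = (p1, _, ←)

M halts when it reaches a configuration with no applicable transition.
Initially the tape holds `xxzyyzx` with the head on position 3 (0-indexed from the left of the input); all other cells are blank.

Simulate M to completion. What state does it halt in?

p2

p0 | _xxz[y]yzx   read y → write z, move ←, go to p1
p1 | _xx[z]zyzx   read z → write y, move ←, go to p2
p2 | _x[x]yzyzx   read x → write z, move →, go to p0
p0 | _xz[y]zyzx   read y → write z, move ←, go to p1
p1 | _x[z]zzyzx   read z → write y, move ←, go to p2
p2 | _[x]yzzyzx   read x → write z, move →, go to p0
p0 | _z[y]zzyzx   read y → write z, move ←, go to p1
p1 | _[z]zzzyzx   read z → write y, move ←, go to p2
p2 | [_]yzzzyzx
No transition is defined for (p2, _); M halts in state p2.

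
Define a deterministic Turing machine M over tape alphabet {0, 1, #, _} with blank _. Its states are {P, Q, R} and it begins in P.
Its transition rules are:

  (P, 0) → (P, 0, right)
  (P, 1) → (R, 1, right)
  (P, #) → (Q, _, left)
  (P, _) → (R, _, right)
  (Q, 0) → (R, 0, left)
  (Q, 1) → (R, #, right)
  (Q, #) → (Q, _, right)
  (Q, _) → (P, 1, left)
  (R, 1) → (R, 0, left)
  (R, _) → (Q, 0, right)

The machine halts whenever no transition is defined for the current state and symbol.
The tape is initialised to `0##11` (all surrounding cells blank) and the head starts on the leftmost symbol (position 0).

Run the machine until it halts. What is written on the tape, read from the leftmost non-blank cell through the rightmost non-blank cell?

P | _[0]##11   read 0 → write 0, move right, go to P
P | _0[#]#11   read # → write _, move left, go to Q
Q | _[0]_#11   read 0 → write 0, move left, go to R
R | [_]0_#11   read _ → write 0, move right, go to Q
Q | 0[0]_#11   read 0 → write 0, move left, go to R
R | [0]0_#11
The non-blank tape span at halt is 00_#11.

00_#11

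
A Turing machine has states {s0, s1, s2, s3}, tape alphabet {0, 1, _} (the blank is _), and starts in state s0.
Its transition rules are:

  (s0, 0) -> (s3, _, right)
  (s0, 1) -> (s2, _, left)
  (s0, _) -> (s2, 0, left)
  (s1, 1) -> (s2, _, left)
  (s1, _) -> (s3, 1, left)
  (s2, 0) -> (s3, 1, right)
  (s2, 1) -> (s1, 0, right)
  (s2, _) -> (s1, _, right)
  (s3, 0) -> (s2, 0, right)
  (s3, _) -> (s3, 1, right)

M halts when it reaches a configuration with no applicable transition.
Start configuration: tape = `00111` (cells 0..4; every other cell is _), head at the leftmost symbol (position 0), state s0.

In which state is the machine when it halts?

s3

state=s0 head=0 tape=[0]0111   (s0,0)→(s3,_,right)
state=s3 head=1 tape=_[0]111   (s3,0)→(s2,0,right)
state=s2 head=2 tape=_0[1]11   (s2,1)→(s1,0,right)
state=s1 head=3 tape=_00[1]1   (s1,1)→(s2,_,left)
state=s2 head=2 tape=_0[0]_1   (s2,0)→(s3,1,right)
state=s3 head=3 tape=_01[_]1   (s3,_)→(s3,1,right)
state=s3 head=4 tape=_011[1]
No transition is defined for (s3, 1); M halts in state s3.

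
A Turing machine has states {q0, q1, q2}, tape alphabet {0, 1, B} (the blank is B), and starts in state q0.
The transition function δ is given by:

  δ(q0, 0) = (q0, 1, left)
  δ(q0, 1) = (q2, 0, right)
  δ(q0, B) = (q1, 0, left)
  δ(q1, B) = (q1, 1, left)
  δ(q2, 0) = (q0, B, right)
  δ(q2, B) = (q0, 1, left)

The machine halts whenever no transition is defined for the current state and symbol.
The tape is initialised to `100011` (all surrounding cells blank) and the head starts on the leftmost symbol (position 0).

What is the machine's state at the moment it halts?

q0 | [1]00011   read 1 → write 0, move right, go to q2
q2 | 0[0]0011   read 0 → write B, move right, go to q0
q0 | 0B[0]011   read 0 → write 1, move left, go to q0
q0 | 0[B]1011   read B → write 0, move left, go to q1
q1 | [0]01011
No transition is defined for (q1, 0); M halts in state q1.

q1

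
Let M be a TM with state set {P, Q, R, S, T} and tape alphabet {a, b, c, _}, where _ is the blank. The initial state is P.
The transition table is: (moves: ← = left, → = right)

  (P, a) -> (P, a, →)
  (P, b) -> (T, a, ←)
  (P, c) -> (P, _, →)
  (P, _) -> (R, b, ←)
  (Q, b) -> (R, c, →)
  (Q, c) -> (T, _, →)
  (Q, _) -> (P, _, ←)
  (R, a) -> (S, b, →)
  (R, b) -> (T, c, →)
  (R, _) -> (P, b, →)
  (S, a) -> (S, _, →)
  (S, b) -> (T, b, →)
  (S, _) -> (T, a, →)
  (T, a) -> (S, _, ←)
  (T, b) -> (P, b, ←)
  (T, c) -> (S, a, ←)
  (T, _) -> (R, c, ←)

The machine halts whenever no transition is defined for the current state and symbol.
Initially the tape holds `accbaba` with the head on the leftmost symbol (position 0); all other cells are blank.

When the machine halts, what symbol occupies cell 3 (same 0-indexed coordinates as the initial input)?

_

state=P head=0 tape=[a]ccbaba_   (P,a)→(P,a,→)
state=P head=1 tape=a[c]cbaba_   (P,c)→(P,_,→)
state=P head=2 tape=a_[c]baba_   (P,c)→(P,_,→)
state=P head=3 tape=a__[b]aba_   (P,b)→(T,a,←)
state=T head=2 tape=a_[_]aaba_   (T,_)→(R,c,←)
state=R head=1 tape=a[_]caaba_   (R,_)→(P,b,→)
state=P head=2 tape=ab[c]aaba_   (P,c)→(P,_,→)
state=P head=3 tape=ab_[a]aba_   (P,a)→(P,a,→)
state=P head=4 tape=ab_a[a]ba_   (P,a)→(P,a,→)
state=P head=5 tape=ab_aa[b]a_   (P,b)→(T,a,←)
state=T head=4 tape=ab_a[a]aa_   (T,a)→(S,_,←)
state=S head=3 tape=ab_[a]_aa_   (S,a)→(S,_,→)
state=S head=4 tape=ab__[_]aa_   (S,_)→(T,a,→)
state=T head=5 tape=ab__a[a]a_   (T,a)→(S,_,←)
state=S head=4 tape=ab__[a]_a_   (S,a)→(S,_,→)
state=S head=5 tape=ab___[_]a_   (S,_)→(T,a,→)
state=T head=6 tape=ab___a[a]_   (T,a)→(S,_,←)
state=S head=5 tape=ab___[a]__   (S,a)→(S,_,→)
state=S head=6 tape=ab____[_]_   (S,_)→(T,a,→)
state=T head=7 tape=ab____a[_]   (T,_)→(R,c,←)
state=R head=6 tape=ab____[a]c   (R,a)→(S,b,→)
state=S head=7 tape=ab____b[c]
Cell 3 holds _ when M halts.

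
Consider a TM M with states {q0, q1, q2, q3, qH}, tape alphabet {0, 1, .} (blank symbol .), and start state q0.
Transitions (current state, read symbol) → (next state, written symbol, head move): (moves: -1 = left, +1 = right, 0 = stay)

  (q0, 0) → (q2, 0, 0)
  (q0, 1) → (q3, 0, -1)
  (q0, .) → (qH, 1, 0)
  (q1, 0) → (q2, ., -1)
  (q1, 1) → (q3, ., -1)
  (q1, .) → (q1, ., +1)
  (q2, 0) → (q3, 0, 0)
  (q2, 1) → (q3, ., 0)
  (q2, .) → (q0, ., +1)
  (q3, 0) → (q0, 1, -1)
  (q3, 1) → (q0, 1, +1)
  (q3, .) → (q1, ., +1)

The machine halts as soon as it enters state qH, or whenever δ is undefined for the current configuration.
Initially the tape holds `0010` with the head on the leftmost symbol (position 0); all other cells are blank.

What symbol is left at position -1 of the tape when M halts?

state=q0 head=0 tape=.[0]010   (q0,0)→(q2,0,0)
state=q2 head=0 tape=.[0]010   (q2,0)→(q3,0,0)
state=q3 head=0 tape=.[0]010   (q3,0)→(q0,1,-1)
state=q0 head=-1 tape=[.]1010   (q0,.)→(qH,1,0)
state=qH head=-1 tape=[1]1010
Cell -1 holds 1 when M halts.

1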